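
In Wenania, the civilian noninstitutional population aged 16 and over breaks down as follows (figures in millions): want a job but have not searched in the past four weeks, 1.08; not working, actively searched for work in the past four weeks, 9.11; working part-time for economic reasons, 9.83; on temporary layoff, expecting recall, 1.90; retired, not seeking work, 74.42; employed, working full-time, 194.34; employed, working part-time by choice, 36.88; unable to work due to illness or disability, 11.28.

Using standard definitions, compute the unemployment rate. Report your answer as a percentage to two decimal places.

Employed = 9.83 + 194.34 + 36.88 = 241.05 million (anyone who worked, including part-time for economic reasons, counts as employed).
Unemployed = 9.11 + 1.90 = 11.01 million (jobless and actively searching, or on temporary layoff).
Labor force = 241.05 + 11.01 = 252.06 million.
Unemployment rate = 11.01 / 252.06 = 4.37%.

Unemployment rate ≈ 4.37%.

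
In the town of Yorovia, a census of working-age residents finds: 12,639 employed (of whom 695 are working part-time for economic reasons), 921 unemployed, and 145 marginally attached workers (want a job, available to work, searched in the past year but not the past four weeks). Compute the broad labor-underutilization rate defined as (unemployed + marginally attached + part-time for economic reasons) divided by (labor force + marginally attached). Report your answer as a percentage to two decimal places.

Labor force = 12,639 + 921 = 13,560.
Numerator = 921 + 145 + 695 = 1,761.
Denominator = 13,560 + 145 = 13,705.
Broad rate = 1,761 / 13,705 = 12.85%.

Broad underutilization rate ≈ 12.85%.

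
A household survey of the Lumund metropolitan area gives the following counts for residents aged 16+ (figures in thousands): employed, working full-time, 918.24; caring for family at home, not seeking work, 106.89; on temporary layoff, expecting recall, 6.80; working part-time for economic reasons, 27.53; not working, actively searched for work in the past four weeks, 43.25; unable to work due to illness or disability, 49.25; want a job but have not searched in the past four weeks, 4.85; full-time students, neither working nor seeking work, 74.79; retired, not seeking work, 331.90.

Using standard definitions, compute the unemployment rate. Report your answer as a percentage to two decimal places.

Unemployment rate ≈ 5.03%.

Employed = 918.24 + 27.53 = 945.77 thousand (anyone who worked, including part-time for economic reasons, counts as employed).
Unemployed = 6.80 + 43.25 = 50.05 thousand (jobless and actively searching, or on temporary layoff).
Labor force = 945.77 + 50.05 = 995.82 thousand.
Unemployment rate = 50.05 / 995.82 = 5.03%.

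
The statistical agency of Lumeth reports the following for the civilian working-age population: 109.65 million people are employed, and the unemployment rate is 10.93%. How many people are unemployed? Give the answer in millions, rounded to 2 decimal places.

Let U be the number unemployed. The labor force is E + U, and U/(E+U) = 0.1093.
So U = 0.1093 × 109.65 / (1 − 0.1093) = 11.9847 / 0.8907 ≈ 13.46 million.

About 13.46 million are unemployed.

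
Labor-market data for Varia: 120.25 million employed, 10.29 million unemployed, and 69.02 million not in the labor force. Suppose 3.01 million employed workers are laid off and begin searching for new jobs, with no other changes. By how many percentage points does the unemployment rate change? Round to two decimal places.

Initially, labor force = 120.25 + 10.29 = 130.54 million, so u = 10.29/130.54 = 7.88%.
After the change, employed falls and unemployed rises by 3.01; labor force unchanged → E = 117.24, U = 13.30, labor force = 130.54 million.
New unemployment rate = 13.30 / 130.54 = 10.19%.
Change = 10.19% − 7.88% = +2.31 percentage points.

The unemployment rate changes by +2.31 percentage points.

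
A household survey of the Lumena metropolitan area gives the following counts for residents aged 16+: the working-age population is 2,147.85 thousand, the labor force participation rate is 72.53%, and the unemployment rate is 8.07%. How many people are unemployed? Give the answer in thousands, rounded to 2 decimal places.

Labor force = 0.7253 × 2,147.85 = 1,557.84 thousand.
Unemployed = 0.0807 × 1,557.84 ≈ 125.72 thousand.

About 125.72 thousand are unemployed.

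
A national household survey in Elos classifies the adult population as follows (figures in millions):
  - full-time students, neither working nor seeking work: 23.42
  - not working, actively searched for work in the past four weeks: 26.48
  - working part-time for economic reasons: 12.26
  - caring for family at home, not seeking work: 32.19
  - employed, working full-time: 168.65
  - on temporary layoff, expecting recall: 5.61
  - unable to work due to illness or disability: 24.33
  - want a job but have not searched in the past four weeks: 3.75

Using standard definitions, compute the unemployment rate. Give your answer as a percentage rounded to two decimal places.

Unemployment rate ≈ 15.07%.

Employed = 12.26 + 168.65 = 180.91 million (anyone who worked, including part-time for economic reasons, counts as employed).
Unemployed = 26.48 + 5.61 = 32.09 million (jobless and actively searching, or on temporary layoff).
Labor force = 180.91 + 32.09 = 213.00 million.
Unemployment rate = 32.09 / 213.00 = 15.07%.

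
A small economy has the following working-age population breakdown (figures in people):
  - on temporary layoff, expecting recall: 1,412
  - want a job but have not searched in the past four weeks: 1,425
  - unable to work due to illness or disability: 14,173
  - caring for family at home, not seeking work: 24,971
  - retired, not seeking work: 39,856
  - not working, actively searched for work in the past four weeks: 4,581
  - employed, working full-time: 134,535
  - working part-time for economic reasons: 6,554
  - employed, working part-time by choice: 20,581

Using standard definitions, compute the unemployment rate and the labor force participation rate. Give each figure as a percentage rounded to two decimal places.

Employed = 134,535 + 6,554 + 20,581 = 161,670 (anyone who worked, including part-time for economic reasons, counts as employed).
Unemployed = 1,412 + 4,581 = 5,993 (jobless and actively searching, or on temporary layoff).
Labor force = 161,670 + 5,993 = 167,663.
Not in labor force = 1,425 + 14,173 + 24,971 + 39,856 = 80,425 (those not working and not actively searching are outside the labor force — including those who want a job but have given up searching).
Civilian working-age population = 167,663 + 80,425 = 248,088.
Unemployment rate = 5,993 / 167,663 = 3.57%.
Labor force participation rate = 167,663 / 248,088 = 67.58%.

Unemployment rate ≈ 3.57%; labor force participation rate ≈ 67.58%.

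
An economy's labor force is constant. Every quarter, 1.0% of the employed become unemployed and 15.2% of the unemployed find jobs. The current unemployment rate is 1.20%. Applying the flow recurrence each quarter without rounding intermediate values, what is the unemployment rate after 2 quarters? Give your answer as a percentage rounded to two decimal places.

With a fixed labor force, u_{t+1} = u_t + s·(1−u_t) − f·u_t = u_t·(1−s−f) + s.
Here 1−s−f = 0.838 and s = 0.010.
u_1 = 0.012000 × 0.838 + 0.010 = 0.020056.
u_2 = 0.020056 × 0.838 + 0.010 = 0.026807.

Unemployment rate after two quarters ≈ 2.68%.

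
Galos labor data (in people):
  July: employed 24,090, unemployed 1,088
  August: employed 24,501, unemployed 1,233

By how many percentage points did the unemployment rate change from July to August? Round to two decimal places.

The unemployment rate changed by +0.47 percentage points.

July: labor force = 24,090 + 1,088 = 25,178; u = 1,088/25,178 = 4.32%.
August: labor force = 24,501 + 1,233 = 25,734; u = 1,233/25,734 = 4.79%.
Change = 4.79% − 4.32% = +0.47 pp.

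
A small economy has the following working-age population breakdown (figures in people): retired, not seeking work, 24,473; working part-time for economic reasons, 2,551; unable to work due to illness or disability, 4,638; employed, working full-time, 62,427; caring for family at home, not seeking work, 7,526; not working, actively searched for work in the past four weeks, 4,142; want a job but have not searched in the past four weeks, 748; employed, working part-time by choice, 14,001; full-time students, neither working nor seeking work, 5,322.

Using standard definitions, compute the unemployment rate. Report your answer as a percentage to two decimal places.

Employed = 2,551 + 62,427 + 14,001 = 78,979 (anyone who worked, including part-time for economic reasons, counts as employed).
Unemployed = 4,142.
Labor force = 78,979 + 4,142 = 83,121.
Unemployment rate = 4,142 / 83,121 = 4.98%.

Unemployment rate ≈ 4.98%.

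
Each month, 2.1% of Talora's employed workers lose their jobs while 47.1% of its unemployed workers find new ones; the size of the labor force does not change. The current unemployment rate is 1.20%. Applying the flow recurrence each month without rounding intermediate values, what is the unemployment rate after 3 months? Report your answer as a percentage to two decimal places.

Unemployment rate after three months ≈ 3.87%.

With a fixed labor force, u_{t+1} = u_t + s·(1−u_t) − f·u_t = u_t·(1−s−f) + s.
Here 1−s−f = 0.508 and s = 0.021.
u_1 = 0.012000 × 0.508 + 0.021 = 0.027096.
u_2 = 0.027096 × 0.508 + 0.021 = 0.034765.
u_3 = 0.034765 × 0.508 + 0.021 = 0.038661.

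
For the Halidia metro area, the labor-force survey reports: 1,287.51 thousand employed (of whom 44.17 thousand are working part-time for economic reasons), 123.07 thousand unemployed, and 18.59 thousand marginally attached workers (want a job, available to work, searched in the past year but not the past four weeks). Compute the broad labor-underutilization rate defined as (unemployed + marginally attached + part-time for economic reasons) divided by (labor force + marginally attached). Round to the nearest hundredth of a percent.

Broad underutilization rate ≈ 13.00%.

Labor force = 1,287.51 + 123.07 = 1,410.58 thousand.
Numerator = 123.07 + 18.59 + 44.17 = 185.83 thousand.
Denominator = 1,410.58 + 18.59 = 1,429.17 thousand.
Broad rate = 185.83 / 1,429.17 = 13.00%.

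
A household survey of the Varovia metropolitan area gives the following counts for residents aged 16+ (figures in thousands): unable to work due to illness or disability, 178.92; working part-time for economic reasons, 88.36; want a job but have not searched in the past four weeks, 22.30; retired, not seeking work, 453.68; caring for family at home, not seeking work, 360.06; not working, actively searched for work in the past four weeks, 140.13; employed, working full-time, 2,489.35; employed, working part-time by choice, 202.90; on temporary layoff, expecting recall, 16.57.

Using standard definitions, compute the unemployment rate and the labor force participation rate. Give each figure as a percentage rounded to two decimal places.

Employed = 88.36 + 2,489.35 + 202.90 = 2,780.61 thousand (anyone who worked, including part-time for economic reasons, counts as employed).
Unemployed = 140.13 + 16.57 = 156.70 thousand (jobless and actively searching, or on temporary layoff).
Labor force = 2,780.61 + 156.70 = 2,937.31 thousand.
Not in labor force = 178.92 + 22.30 + 453.68 + 360.06 = 1,014.96 thousand (those not working and not actively searching are outside the labor force — including those who want a job but have given up searching).
Civilian working-age population = 2,937.31 + 1,014.96 = 3,952.27 thousand.
Unemployment rate = 156.70 / 2,937.31 = 5.33%.
Labor force participation rate = 2,937.31 / 3,952.27 = 74.32%.

Unemployment rate ≈ 5.33%; labor force participation rate ≈ 74.32%.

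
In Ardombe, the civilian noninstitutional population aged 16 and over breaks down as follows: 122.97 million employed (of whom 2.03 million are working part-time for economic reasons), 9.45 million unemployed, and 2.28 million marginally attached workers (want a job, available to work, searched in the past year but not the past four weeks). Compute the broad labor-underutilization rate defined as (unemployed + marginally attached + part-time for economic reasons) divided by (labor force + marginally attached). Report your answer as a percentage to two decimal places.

Labor force = 122.97 + 9.45 = 132.42 million.
Numerator = 9.45 + 2.28 + 2.03 = 13.76 million.
Denominator = 132.42 + 2.28 = 134.70 million.
Broad rate = 13.76 / 134.70 = 10.22%.

Broad underutilization rate ≈ 10.22%.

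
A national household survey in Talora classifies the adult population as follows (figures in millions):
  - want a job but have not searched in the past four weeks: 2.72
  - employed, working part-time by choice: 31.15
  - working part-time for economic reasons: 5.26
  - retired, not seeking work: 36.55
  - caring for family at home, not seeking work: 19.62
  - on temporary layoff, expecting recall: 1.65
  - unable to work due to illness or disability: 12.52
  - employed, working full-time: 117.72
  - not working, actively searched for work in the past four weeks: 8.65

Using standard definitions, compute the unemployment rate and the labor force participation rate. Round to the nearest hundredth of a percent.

Unemployment rate ≈ 6.26%; labor force participation rate ≈ 69.72%.

Employed = 31.15 + 5.26 + 117.72 = 154.13 million (anyone who worked, including part-time for economic reasons, counts as employed).
Unemployed = 1.65 + 8.65 = 10.30 million (jobless and actively searching, or on temporary layoff).
Labor force = 154.13 + 10.30 = 164.43 million.
Not in labor force = 2.72 + 36.55 + 19.62 + 12.52 = 71.41 million (those not working and not actively searching are outside the labor force — including those who want a job but have given up searching).
Civilian working-age population = 164.43 + 71.41 = 235.84 million.
Unemployment rate = 10.30 / 164.43 = 6.26%.
Labor force participation rate = 164.43 / 235.84 = 69.72%.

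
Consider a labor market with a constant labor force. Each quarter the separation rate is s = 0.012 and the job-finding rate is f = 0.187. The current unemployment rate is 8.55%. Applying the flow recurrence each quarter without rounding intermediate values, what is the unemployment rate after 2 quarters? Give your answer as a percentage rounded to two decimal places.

Unemployment rate after two quarters ≈ 7.65%.

With a fixed labor force, u_{t+1} = u_t + s·(1−u_t) − f·u_t = u_t·(1−s−f) + s.
Here 1−s−f = 0.801 and s = 0.012.
u_1 = 0.085500 × 0.801 + 0.012 = 0.080486.
u_2 = 0.080486 × 0.801 + 0.012 = 0.076469.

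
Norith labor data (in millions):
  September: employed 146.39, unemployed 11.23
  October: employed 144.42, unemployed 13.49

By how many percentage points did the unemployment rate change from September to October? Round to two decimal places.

September: labor force = 146.39 + 11.23 = 157.62; u = 11.23/157.62 = 7.12%.
October: labor force = 144.42 + 13.49 = 157.91; u = 13.49/157.91 = 8.54%.
Change = 8.54% − 7.12% = +1.42 pp.

The unemployment rate changed by +1.42 percentage points.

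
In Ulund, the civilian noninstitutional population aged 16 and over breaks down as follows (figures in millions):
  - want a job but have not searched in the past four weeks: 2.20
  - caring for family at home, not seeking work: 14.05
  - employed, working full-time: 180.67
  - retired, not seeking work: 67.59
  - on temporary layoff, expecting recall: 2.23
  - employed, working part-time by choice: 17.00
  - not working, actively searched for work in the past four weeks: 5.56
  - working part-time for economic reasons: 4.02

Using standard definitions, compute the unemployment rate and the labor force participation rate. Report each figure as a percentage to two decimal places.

Unemployment rate ≈ 3.72%; labor force participation rate ≈ 71.42%.

Employed = 180.67 + 17.00 + 4.02 = 201.69 million (anyone who worked, including part-time for economic reasons, counts as employed).
Unemployed = 2.23 + 5.56 = 7.79 million (jobless and actively searching, or on temporary layoff).
Labor force = 201.69 + 7.79 = 209.48 million.
Not in labor force = 2.20 + 14.05 + 67.59 = 83.84 million (those not working and not actively searching are outside the labor force — including those who want a job but have given up searching).
Civilian working-age population = 209.48 + 83.84 = 293.32 million.
Unemployment rate = 7.79 / 209.48 = 3.72%.
Labor force participation rate = 209.48 / 293.32 = 71.42%.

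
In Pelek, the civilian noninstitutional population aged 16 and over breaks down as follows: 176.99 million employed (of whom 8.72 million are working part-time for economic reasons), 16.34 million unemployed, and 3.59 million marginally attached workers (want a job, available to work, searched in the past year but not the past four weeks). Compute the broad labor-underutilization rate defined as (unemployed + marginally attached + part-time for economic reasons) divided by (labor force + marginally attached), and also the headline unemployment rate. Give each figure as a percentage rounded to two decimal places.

Labor force = 176.99 + 16.34 = 193.33 million.
Numerator = 16.34 + 3.59 + 8.72 = 28.65 million.
Denominator = 193.33 + 3.59 = 196.92 million.
Broad rate = 28.65 / 196.92 = 14.55%.
Headline unemployment rate = 16.34 / 193.33 = 8.45%.

Broad underutilization rate ≈ 14.55%; headline unemployment rate ≈ 8.45%.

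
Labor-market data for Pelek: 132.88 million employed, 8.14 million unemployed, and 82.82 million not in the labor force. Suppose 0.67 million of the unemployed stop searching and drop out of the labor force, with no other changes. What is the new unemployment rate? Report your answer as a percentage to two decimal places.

New unemployment rate ≈ 5.32%.

Initially, labor force = 132.88 + 8.14 = 141.02 million, so u = 8.14/141.02 = 5.77%.
After the change, unemployed and labor force both fall by 0.67 → E = 132.88, U = 7.47, labor force = 140.35 million.
New unemployment rate = 7.47 / 140.35 = 5.32%.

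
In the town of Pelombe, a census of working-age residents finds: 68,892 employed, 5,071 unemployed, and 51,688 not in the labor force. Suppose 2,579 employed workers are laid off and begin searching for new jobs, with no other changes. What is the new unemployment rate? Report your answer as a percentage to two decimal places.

Initially, labor force = 68,892 + 5,071 = 73,963, so u = 5,071/73,963 = 6.86%.
After the change, employed falls and unemployed rises by 2,579; labor force unchanged → E = 66,313, U = 7,650, labor force = 73,963.
New unemployment rate = 7,650 / 73,963 = 10.34%.

New unemployment rate ≈ 10.34%.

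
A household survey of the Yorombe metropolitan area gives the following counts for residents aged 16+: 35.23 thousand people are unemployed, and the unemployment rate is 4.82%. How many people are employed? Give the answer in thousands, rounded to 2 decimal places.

About 695.68 thousand are employed.

Labor force = U / u = 35.23 / 0.0482 ≈ 730.91 thousand.
Employed = labor force − unemployed = 730.91 − 35.23 = 695.68 thousand.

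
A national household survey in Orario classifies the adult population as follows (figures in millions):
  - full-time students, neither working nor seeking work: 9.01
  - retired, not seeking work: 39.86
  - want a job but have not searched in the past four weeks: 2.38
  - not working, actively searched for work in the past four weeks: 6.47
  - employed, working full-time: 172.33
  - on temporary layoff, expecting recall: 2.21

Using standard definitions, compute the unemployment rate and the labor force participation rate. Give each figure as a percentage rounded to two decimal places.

Employed = 172.33 million.
Unemployed = 6.47 + 2.21 = 8.68 million (jobless and actively searching, or on temporary layoff).
Labor force = 172.33 + 8.68 = 181.01 million.
Not in labor force = 9.01 + 39.86 + 2.38 = 51.25 million (those not working and not actively searching are outside the labor force — including those who want a job but have given up searching).
Civilian working-age population = 181.01 + 51.25 = 232.26 million.
Unemployment rate = 8.68 / 181.01 = 4.80%.
Labor force participation rate = 181.01 / 232.26 = 77.93%.

Unemployment rate ≈ 4.80%; labor force participation rate ≈ 77.93%.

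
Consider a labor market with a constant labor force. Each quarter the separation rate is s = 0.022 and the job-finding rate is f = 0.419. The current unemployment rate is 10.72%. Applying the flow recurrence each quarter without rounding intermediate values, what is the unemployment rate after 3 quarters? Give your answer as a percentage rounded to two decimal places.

Unemployment rate after three quarters ≈ 5.99%.

With a fixed labor force, u_{t+1} = u_t + s·(1−u_t) − f·u_t = u_t·(1−s−f) + s.
Here 1−s−f = 0.559 and s = 0.022.
u_1 = 0.107200 × 0.559 + 0.022 = 0.081925.
u_2 = 0.081925 × 0.559 + 0.022 = 0.067796.
u_3 = 0.067796 × 0.559 + 0.022 = 0.059898.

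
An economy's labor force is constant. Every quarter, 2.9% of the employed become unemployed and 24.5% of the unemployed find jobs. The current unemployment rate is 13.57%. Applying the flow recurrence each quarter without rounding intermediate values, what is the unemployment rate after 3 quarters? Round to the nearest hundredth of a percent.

Unemployment rate after three quarters ≈ 11.73%.

With a fixed labor force, u_{t+1} = u_t + s·(1−u_t) − f·u_t = u_t·(1−s−f) + s.
Here 1−s−f = 0.726 and s = 0.029.
u_1 = 0.135700 × 0.726 + 0.029 = 0.127518.
u_2 = 0.127518 × 0.726 + 0.029 = 0.121578.
u_3 = 0.121578 × 0.726 + 0.029 = 0.117266.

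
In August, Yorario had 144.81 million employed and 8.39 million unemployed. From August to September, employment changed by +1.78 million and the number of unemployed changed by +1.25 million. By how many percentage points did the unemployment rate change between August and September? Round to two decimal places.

The unemployment rate changed by +0.69 percentage points.

August: labor force = 144.81 + 8.39 = 153.20; u = 8.39/153.20 = 5.48%.
September: labor force = 146.59 + 9.64 = 156.23; u = 9.64/156.23 = 6.17%.
Change = 6.17% − 5.48% = +0.69 pp.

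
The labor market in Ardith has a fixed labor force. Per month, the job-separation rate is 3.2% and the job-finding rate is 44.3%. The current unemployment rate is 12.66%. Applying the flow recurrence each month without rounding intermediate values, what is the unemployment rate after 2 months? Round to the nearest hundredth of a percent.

Unemployment rate after two months ≈ 8.37%.

With a fixed labor force, u_{t+1} = u_t + s·(1−u_t) − f·u_t = u_t·(1−s−f) + s.
Here 1−s−f = 0.525 and s = 0.032.
u_1 = 0.126600 × 0.525 + 0.032 = 0.098465.
u_2 = 0.098465 × 0.525 + 0.032 = 0.083694.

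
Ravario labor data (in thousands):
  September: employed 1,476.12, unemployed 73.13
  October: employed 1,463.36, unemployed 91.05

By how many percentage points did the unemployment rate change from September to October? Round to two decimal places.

The unemployment rate changed by +1.14 percentage points.

September: labor force = 1,476.12 + 73.13 = 1,549.25; u = 73.13/1,549.25 = 4.72%.
October: labor force = 1,463.36 + 91.05 = 1,554.41; u = 91.05/1,554.41 = 5.86%.
Change = 5.86% − 4.72% = +1.14 pp.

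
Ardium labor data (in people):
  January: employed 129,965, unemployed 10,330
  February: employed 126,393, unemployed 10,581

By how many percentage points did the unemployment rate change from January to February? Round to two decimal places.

January: labor force = 129,965 + 10,330 = 140,295; u = 10,330/140,295 = 7.36%.
February: labor force = 126,393 + 10,581 = 136,974; u = 10,581/136,974 = 7.72%.
Change = 7.72% − 7.36% = +0.36 pp.

The unemployment rate changed by +0.36 percentage points.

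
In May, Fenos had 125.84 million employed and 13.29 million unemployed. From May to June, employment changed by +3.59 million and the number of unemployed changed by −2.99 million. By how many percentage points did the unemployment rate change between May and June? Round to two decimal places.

May: labor force = 125.84 + 13.29 = 139.13; u = 13.29/139.13 = 9.55%.
June: labor force = 129.43 + 10.30 = 139.73; u = 10.30/139.73 = 7.37%.
Change = 7.37% − 9.55% = −2.18 pp.

The unemployment rate changed by −2.18 percentage points.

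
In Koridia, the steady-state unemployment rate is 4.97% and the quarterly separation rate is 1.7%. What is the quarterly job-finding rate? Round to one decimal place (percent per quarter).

Job-finding rate ≈ 32.5% per quarter.

From u* = s/(s+f): f = s·(1−u)/u.
f = 1.7 × (1 − 0.0497) / 0.0497 = 1.6155 / 0.0497 ≈ 32.5% per quarter.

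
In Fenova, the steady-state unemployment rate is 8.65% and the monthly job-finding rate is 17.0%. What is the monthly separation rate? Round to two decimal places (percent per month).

Separation rate ≈ 1.61% per month.

From u* = s/(s+f): s = u·f/(1−u).
s = 0.0865 × 17.0 / (1 − 0.0865) = 1.4705 / 0.9135 ≈ 1.61% per month.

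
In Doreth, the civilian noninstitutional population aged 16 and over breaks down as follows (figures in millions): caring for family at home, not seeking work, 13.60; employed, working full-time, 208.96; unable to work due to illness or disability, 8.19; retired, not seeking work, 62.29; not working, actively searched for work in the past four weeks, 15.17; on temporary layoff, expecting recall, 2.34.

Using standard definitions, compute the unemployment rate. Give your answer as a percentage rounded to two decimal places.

Unemployment rate ≈ 7.73%.

Employed = 208.96 million.
Unemployed = 15.17 + 2.34 = 17.51 million (jobless and actively searching, or on temporary layoff).
Labor force = 208.96 + 17.51 = 226.47 million.
Unemployment rate = 17.51 / 226.47 = 7.73%.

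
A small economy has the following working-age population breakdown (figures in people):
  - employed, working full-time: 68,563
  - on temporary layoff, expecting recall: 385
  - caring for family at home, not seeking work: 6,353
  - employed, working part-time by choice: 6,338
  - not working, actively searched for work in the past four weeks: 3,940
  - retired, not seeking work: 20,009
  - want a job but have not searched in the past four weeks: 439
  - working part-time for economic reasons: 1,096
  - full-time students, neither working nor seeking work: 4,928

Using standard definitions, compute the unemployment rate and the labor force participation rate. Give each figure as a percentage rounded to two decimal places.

Employed = 68,563 + 6,338 + 1,096 = 75,997 (anyone who worked, including part-time for economic reasons, counts as employed).
Unemployed = 385 + 3,940 = 4,325 (jobless and actively searching, or on temporary layoff).
Labor force = 75,997 + 4,325 = 80,322.
Not in labor force = 6,353 + 20,009 + 439 + 4,928 = 31,729 (those not working and not actively searching are outside the labor force — including those who want a job but have given up searching).
Civilian working-age population = 80,322 + 31,729 = 112,051.
Unemployment rate = 4,325 / 80,322 = 5.38%.
Labor force participation rate = 80,322 / 112,051 = 71.68%.

Unemployment rate ≈ 5.38%; labor force participation rate ≈ 71.68%.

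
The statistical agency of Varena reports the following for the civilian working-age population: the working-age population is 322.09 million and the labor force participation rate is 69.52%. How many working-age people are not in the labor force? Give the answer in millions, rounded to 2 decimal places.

About 98.17 million are not in the labor force.

Share not in the labor force = 1 − 0.6952 = 0.3048.
Not in labor force = 0.3048 × 322.09 ≈ 98.17 million.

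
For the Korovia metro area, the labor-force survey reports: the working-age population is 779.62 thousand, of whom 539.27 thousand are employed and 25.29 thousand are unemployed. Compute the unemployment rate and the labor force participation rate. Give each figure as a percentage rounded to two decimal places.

Labor force = employed + unemployed = 539.27 + 25.29 = 564.56 thousand.
Unemployment rate = 25.29 / 564.56 = 4.48%.
Labor force participation rate = 564.56 / 779.62 = 72.41%.

Unemployment rate ≈ 4.48%; labor force participation rate ≈ 72.41%.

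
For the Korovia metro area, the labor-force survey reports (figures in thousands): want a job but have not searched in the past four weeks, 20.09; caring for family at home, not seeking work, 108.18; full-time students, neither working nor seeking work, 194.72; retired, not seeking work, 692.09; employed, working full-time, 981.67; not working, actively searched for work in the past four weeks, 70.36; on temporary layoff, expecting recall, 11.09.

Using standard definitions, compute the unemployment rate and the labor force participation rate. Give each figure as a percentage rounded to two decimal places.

Employed = 981.67 thousand.
Unemployed = 70.36 + 11.09 = 81.45 thousand (jobless and actively searching, or on temporary layoff).
Labor force = 981.67 + 81.45 = 1,063.12 thousand.
Not in labor force = 20.09 + 108.18 + 194.72 + 692.09 = 1,015.08 thousand (those not working and not actively searching are outside the labor force — including those who want a job but have given up searching).
Civilian working-age population = 1,063.12 + 1,015.08 = 2,078.20 thousand.
Unemployment rate = 81.45 / 1,063.12 = 7.66%.
Labor force participation rate = 1,063.12 / 2,078.20 = 51.16%.

Unemployment rate ≈ 7.66%; labor force participation rate ≈ 51.16%.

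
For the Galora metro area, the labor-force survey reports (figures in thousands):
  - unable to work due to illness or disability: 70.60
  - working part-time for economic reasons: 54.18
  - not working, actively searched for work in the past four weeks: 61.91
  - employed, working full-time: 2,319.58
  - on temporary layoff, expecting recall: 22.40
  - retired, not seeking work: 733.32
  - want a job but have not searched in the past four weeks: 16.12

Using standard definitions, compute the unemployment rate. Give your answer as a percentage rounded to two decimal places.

Unemployment rate ≈ 3.43%.

Employed = 54.18 + 2,319.58 = 2,373.76 thousand (anyone who worked, including part-time for economic reasons, counts as employed).
Unemployed = 61.91 + 22.40 = 84.31 thousand (jobless and actively searching, or on temporary layoff).
Labor force = 2,373.76 + 84.31 = 2,458.07 thousand.
Unemployment rate = 84.31 / 2,458.07 = 3.43%.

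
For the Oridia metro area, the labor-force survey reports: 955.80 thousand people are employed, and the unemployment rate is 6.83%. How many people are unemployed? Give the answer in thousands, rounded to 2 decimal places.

About 70.07 thousand are unemployed.

Let U be the number unemployed. The labor force is E + U, and U/(E+U) = 0.0683.
So U = 0.0683 × 955.80 / (1 − 0.0683) = 65.2811 / 0.9317 ≈ 70.07 thousand.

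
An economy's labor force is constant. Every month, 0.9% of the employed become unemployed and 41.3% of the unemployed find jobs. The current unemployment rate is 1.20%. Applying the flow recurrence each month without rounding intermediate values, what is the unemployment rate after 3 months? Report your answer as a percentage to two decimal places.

With a fixed labor force, u_{t+1} = u_t + s·(1−u_t) − f·u_t = u_t·(1−s−f) + s.
Here 1−s−f = 0.578 and s = 0.009.
u_1 = 0.012000 × 0.578 + 0.009 = 0.015936.
u_2 = 0.015936 × 0.578 + 0.009 = 0.018211.
u_3 = 0.018211 × 0.578 + 0.009 = 0.019526.

Unemployment rate after three months ≈ 1.95%.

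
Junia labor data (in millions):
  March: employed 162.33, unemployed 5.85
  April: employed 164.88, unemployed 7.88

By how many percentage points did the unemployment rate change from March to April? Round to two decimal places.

The unemployment rate changed by +1.08 percentage points.

March: labor force = 162.33 + 5.85 = 168.18; u = 5.85/168.18 = 3.48%.
April: labor force = 164.88 + 7.88 = 172.76; u = 7.88/172.76 = 4.56%.
Change = 4.56% − 3.48% = +1.08 pp.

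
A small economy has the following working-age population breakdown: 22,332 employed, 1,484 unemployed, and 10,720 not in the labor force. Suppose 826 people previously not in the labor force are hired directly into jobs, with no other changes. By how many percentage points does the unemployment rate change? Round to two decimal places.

The unemployment rate changes by −0.21 percentage points.

Initially, labor force = 22,332 + 1,484 = 23,816, so u = 1,484/23,816 = 6.23%.
After the change, employed and labor force both rise by 826; unemployed unchanged → E = 23,158, U = 1,484, labor force = 24,642.
New unemployment rate = 1,484 / 24,642 = 6.02%.
Change = 6.02% − 6.23% = −0.21 percentage points.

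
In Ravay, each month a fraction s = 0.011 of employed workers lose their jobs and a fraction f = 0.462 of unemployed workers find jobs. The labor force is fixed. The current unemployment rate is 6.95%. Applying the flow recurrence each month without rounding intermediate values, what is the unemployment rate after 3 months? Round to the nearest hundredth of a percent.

Unemployment rate after three months ≈ 3.00%.

With a fixed labor force, u_{t+1} = u_t + s·(1−u_t) − f·u_t = u_t·(1−s−f) + s.
Here 1−s−f = 0.527 and s = 0.011.
u_1 = 0.069500 × 0.527 + 0.011 = 0.047627.
u_2 = 0.047627 × 0.527 + 0.011 = 0.036099.
u_3 = 0.036099 × 0.527 + 0.011 = 0.030024.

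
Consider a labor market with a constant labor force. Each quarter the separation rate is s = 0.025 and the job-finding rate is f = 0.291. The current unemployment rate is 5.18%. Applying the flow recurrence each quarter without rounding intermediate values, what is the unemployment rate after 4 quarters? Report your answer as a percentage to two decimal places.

Unemployment rate after four quarters ≈ 7.31%.

With a fixed labor force, u_{t+1} = u_t + s·(1−u_t) − f·u_t = u_t·(1−s−f) + s.
Here 1−s−f = 0.684 and s = 0.025.
u_1 = 0.051800 × 0.684 + 0.025 = 0.060431.
u_2 = 0.060431 × 0.684 + 0.025 = 0.066335.
u_3 = 0.066335 × 0.684 + 0.025 = 0.070373.
u_4 = 0.070373 × 0.684 + 0.025 = 0.073135.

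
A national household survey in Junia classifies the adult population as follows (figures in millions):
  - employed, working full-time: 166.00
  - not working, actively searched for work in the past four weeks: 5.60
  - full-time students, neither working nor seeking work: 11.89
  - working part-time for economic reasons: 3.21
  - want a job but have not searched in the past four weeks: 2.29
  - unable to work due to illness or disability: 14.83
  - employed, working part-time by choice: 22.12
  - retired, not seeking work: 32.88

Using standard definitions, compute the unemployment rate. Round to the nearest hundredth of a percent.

Employed = 166.00 + 3.21 + 22.12 = 191.33 million (anyone who worked, including part-time for economic reasons, counts as employed).
Unemployed = 5.60 million.
Labor force = 191.33 + 5.60 = 196.93 million.
Unemployment rate = 5.60 / 196.93 = 2.84%.

Unemployment rate ≈ 2.84%.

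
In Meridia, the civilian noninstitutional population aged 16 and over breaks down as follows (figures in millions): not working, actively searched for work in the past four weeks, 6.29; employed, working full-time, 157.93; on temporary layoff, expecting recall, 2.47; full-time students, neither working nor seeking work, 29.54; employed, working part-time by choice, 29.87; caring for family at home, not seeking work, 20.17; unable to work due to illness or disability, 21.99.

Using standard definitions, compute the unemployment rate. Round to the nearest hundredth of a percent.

Employed = 157.93 + 29.87 = 187.80 million.
Unemployed = 6.29 + 2.47 = 8.76 million (jobless and actively searching, or on temporary layoff).
Labor force = 187.80 + 8.76 = 196.56 million.
Unemployment rate = 8.76 / 196.56 = 4.46%.

Unemployment rate ≈ 4.46%.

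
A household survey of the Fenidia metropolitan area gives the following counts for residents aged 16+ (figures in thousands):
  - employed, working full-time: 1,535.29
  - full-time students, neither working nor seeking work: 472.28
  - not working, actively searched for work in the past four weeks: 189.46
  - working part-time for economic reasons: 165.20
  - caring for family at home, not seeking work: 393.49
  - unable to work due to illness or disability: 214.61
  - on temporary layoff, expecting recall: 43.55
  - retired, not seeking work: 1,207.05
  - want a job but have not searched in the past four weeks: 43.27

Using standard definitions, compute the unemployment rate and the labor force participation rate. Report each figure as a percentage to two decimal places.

Unemployment rate ≈ 12.05%; labor force participation rate ≈ 45.34%.

Employed = 1,535.29 + 165.20 = 1,700.49 thousand (anyone who worked, including part-time for economic reasons, counts as employed).
Unemployed = 189.46 + 43.55 = 233.01 thousand (jobless and actively searching, or on temporary layoff).
Labor force = 1,700.49 + 233.01 = 1,933.50 thousand.
Not in labor force = 472.28 + 393.49 + 214.61 + 1,207.05 + 43.27 = 2,330.70 thousand (those not working and not actively searching are outside the labor force — including those who want a job but have given up searching).
Civilian working-age population = 1,933.50 + 2,330.70 = 4,264.20 thousand.
Unemployment rate = 233.01 / 1,933.50 = 12.05%.
Labor force participation rate = 1,933.50 / 4,264.20 = 45.34%.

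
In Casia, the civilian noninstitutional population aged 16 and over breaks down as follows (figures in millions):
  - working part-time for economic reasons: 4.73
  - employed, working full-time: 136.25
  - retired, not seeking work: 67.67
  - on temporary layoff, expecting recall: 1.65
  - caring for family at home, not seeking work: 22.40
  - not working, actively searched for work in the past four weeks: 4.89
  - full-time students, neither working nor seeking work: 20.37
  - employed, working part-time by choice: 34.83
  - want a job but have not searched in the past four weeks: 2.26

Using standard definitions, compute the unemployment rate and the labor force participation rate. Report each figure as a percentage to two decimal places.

Unemployment rate ≈ 3.59%; labor force participation rate ≈ 61.80%.

Employed = 4.73 + 136.25 + 34.83 = 175.81 million (anyone who worked, including part-time for economic reasons, counts as employed).
Unemployed = 1.65 + 4.89 = 6.54 million (jobless and actively searching, or on temporary layoff).
Labor force = 175.81 + 6.54 = 182.35 million.
Not in labor force = 67.67 + 22.40 + 20.37 + 2.26 = 112.70 million (those not working and not actively searching are outside the labor force — including those who want a job but have given up searching).
Civilian working-age population = 182.35 + 112.70 = 295.05 million.
Unemployment rate = 6.54 / 182.35 = 3.59%.
Labor force participation rate = 182.35 / 295.05 = 61.80%.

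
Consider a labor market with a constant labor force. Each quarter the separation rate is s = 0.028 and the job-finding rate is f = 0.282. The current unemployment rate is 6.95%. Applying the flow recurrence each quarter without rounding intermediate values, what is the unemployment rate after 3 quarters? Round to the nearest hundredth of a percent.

With a fixed labor force, u_{t+1} = u_t + s·(1−u_t) − f·u_t = u_t·(1−s−f) + s.
Here 1−s−f = 0.690 and s = 0.028.
u_1 = 0.069500 × 0.690 + 0.028 = 0.075955.
u_2 = 0.075955 × 0.690 + 0.028 = 0.080409.
u_3 = 0.080409 × 0.690 + 0.028 = 0.083482.

Unemployment rate after three quarters ≈ 8.35%.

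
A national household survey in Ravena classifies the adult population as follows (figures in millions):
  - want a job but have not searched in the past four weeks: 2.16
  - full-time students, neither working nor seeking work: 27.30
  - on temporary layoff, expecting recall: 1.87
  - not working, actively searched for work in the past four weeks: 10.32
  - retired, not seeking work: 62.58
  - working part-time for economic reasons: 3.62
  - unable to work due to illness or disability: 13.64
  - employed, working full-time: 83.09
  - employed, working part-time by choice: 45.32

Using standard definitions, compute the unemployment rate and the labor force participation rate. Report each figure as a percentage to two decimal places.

Unemployment rate ≈ 8.45%; labor force participation rate ≈ 57.71%.

Employed = 3.62 + 83.09 + 45.32 = 132.03 million (anyone who worked, including part-time for economic reasons, counts as employed).
Unemployed = 1.87 + 10.32 = 12.19 million (jobless and actively searching, or on temporary layoff).
Labor force = 132.03 + 12.19 = 144.22 million.
Not in labor force = 2.16 + 27.30 + 62.58 + 13.64 = 105.68 million (those not working and not actively searching are outside the labor force — including those who want a job but have given up searching).
Civilian working-age population = 144.22 + 105.68 = 249.90 million.
Unemployment rate = 12.19 / 144.22 = 8.45%.
Labor force participation rate = 144.22 / 249.90 = 57.71%.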